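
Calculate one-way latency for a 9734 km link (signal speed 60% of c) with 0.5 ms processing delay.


Speed = 0.6 * 3e5 km/s = 180000 km/s
Propagation delay = 9734 / 180000 = 0.0541 s = 54.0778 ms
Processing delay = 0.5 ms
Total one-way latency = 54.5778 ms


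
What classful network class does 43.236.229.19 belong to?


First octet: 43
Binary: 00101011
0xxxxxxx -> Class A (1-126)
Class A, default mask 255.0.0.0 (/8)


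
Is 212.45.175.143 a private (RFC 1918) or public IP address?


RFC 1918 private ranges:
  10.0.0.0/8 (10.0.0.0 - 10.255.255.255)
  172.16.0.0/12 (172.16.0.0 - 172.31.255.255)
  192.168.0.0/16 (192.168.0.0 - 192.168.255.255)
Public (not in any RFC 1918 range)


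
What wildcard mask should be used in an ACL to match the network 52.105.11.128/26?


Subnet mask: 255.255.255.192
Wildcard = 255.255.255.255 - subnet mask
255 - 255 = 0
255 - 255 = 0
255 - 255 = 0
255 - 192 = 63
Wildcard: 0.0.0.63


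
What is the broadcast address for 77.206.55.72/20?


Network: 77.206.48.0/20
Host bits = 12
Set all host bits to 1:
Broadcast: 77.206.63.255


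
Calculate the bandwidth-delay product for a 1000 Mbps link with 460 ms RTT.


BDP = bandwidth * RTT
= 1000 Mbps * 460 ms
= 1000 * 1e6 * 460 / 1000 bits
= 460000000 bits
= 57500000 bytes
= 56152.3438 KB
BDP = 460000000 bits (57500000 bytes)


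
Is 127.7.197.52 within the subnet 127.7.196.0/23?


Subnet network: 127.7.196.0
Test IP AND mask: 127.7.196.0
Yes, 127.7.197.52 is in 127.7.196.0/23


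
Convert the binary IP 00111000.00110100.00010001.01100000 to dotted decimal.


00111000 = 56
00110100 = 52
00010001 = 17
01100000 = 96
IP: 56.52.17.96


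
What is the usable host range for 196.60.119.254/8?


Network: 196.0.0.0
Broadcast: 196.255.255.255
First usable = network + 1
Last usable = broadcast - 1
Range: 196.0.0.1 to 196.255.255.254


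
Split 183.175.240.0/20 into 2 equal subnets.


New prefix = 20 + 1 = 21
Each subnet has 2048 addresses
  183.175.240.0/21
  183.175.248.0/21
Subnets: 183.175.240.0/21, 183.175.248.0/21


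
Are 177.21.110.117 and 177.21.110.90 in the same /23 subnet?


Mask: 255.255.254.0
177.21.110.117 AND mask = 177.21.110.0
177.21.110.90 AND mask = 177.21.110.0
Yes, same subnet (177.21.110.0)


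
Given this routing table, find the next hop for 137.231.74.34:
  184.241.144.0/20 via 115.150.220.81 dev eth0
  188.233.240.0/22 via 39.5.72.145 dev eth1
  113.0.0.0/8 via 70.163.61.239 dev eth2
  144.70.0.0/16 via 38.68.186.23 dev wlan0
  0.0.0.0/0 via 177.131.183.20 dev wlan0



Longest prefix match for 137.231.74.34:
  /20 184.241.144.0: no
  /22 188.233.240.0: no
  /8 113.0.0.0: no
  /16 144.70.0.0: no
  /0 0.0.0.0: MATCH
Selected: next-hop 177.131.183.20 via wlan0 (matched /0)


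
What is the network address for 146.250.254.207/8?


IP:   10010010.11111010.11111110.11001111
Mask: 11111111.00000000.00000000.00000000
AND operation:
Net:  10010010.00000000.00000000.00000000
Network: 146.0.0.0/8


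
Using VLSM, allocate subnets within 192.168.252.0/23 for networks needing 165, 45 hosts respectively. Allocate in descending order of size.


165 hosts -> /24 (254 usable): 192.168.252.0/24
45 hosts -> /26 (62 usable): 192.168.253.0/26
Allocation: 192.168.252.0/24 (165 hosts, 254 usable); 192.168.253.0/26 (45 hosts, 62 usable)


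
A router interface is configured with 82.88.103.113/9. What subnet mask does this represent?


/9 means 9 network bits, 23 host bits
Binary: 11111111100000000000000000000000
Mask: 255.128.0.0


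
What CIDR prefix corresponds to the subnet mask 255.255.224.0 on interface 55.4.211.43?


Binary: 11111111.11111111.11100000.00000000
Count leading 1s
Prefix: /19


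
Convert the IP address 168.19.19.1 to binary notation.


168 = 10101000
19 = 00010011
19 = 00010011
1 = 00000001
Binary: 10101000.00010011.00010011.00000001


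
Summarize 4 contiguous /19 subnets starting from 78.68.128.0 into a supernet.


Original prefix: /19
Number of subnets: 4 = 2^2
New prefix = 19 - 2 = 17
Supernet: 78.68.128.0/17


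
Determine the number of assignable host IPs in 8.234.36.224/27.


Host bits = 32 - 27 = 5
Total addresses = 2^5 = 32
Usable = total - 2 (network and broadcast)
Usable hosts: 30


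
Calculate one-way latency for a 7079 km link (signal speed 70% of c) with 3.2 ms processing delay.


Speed = 0.7 * 3e5 km/s = 210000 km/s
Propagation delay = 7079 / 210000 = 0.0337 s = 33.7095 ms
Processing delay = 3.2 ms
Total one-way latency = 36.9095 ms


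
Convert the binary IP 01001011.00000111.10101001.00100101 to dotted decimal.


01001011 = 75
00000111 = 7
10101001 = 169
00100101 = 37
IP: 75.7.169.37


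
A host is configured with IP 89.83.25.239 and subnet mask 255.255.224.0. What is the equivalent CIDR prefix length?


Binary: 11111111.11111111.11100000.00000000
Count leading 1s
Prefix: /19


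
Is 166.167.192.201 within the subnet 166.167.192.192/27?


Subnet network: 166.167.192.192
Test IP AND mask: 166.167.192.192
Yes, 166.167.192.201 is in 166.167.192.192/27


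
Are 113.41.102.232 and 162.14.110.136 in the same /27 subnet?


Mask: 255.255.255.224
113.41.102.232 AND mask = 113.41.102.224
162.14.110.136 AND mask = 162.14.110.128
No, different subnets (113.41.102.224 vs 162.14.110.128)


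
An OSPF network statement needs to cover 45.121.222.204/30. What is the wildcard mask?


Subnet mask: 255.255.255.252
Wildcard = 255.255.255.255 - subnet mask
255 - 255 = 0
255 - 255 = 0
255 - 255 = 0
255 - 252 = 3
Wildcard: 0.0.0.3


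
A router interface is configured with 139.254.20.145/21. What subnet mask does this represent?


/21 means 21 network bits, 11 host bits
Binary: 11111111111111111111100000000000
Mask: 255.255.248.0


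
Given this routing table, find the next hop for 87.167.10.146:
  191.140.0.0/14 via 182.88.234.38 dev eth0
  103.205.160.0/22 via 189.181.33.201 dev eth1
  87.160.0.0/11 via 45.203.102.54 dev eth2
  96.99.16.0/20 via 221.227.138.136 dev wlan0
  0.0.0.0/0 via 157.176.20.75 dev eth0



Longest prefix match for 87.167.10.146:
  /14 191.140.0.0: no
  /22 103.205.160.0: no
  /11 87.160.0.0: MATCH
  /20 96.99.16.0: no
  /0 0.0.0.0: MATCH
Selected: next-hop 45.203.102.54 via eth2 (matched /11)


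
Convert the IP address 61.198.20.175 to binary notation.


61 = 00111101
198 = 11000110
20 = 00010100
175 = 10101111
Binary: 00111101.11000110.00010100.10101111


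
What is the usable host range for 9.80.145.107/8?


Network: 9.0.0.0
Broadcast: 9.255.255.255
First usable = network + 1
Last usable = broadcast - 1
Range: 9.0.0.1 to 9.255.255.254


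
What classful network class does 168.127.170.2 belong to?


First octet: 168
Binary: 10101000
10xxxxxx -> Class B (128-191)
Class B, default mask 255.255.0.0 (/16)


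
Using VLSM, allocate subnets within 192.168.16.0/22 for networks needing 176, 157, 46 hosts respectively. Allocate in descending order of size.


176 hosts -> /24 (254 usable): 192.168.16.0/24
157 hosts -> /24 (254 usable): 192.168.17.0/24
46 hosts -> /26 (62 usable): 192.168.18.0/26
Allocation: 192.168.16.0/24 (176 hosts, 254 usable); 192.168.17.0/24 (157 hosts, 254 usable); 192.168.18.0/26 (46 hosts, 62 usable)


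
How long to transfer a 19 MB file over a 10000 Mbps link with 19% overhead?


Effective throughput = 10000 * (1 - 19/100) = 8100.0 Mbps
File size in Mb = 19 * 8 = 152 Mb
Time = 152 / 8100.0
Time = 0.0188 seconds


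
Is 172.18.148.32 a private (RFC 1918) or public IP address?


RFC 1918 private ranges:
  10.0.0.0/8 (10.0.0.0 - 10.255.255.255)
  172.16.0.0/12 (172.16.0.0 - 172.31.255.255)
  192.168.0.0/16 (192.168.0.0 - 192.168.255.255)
Private (in 172.16.0.0/12)


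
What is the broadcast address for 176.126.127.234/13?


Network: 176.120.0.0/13
Host bits = 19
Set all host bits to 1:
Broadcast: 176.127.255.255


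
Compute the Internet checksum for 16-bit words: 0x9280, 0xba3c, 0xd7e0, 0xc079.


Sum all words (with carry folding):
+ 0x9280 = 0x9280
+ 0xba3c = 0x4cbd
+ 0xd7e0 = 0x249e
+ 0xc079 = 0xe517
One's complement: ~0xe517
Checksum = 0x1ae8


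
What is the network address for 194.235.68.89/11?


IP:   11000010.11101011.01000100.01011001
Mask: 11111111.11100000.00000000.00000000
AND operation:
Net:  11000010.11100000.00000000.00000000
Network: 194.224.0.0/11


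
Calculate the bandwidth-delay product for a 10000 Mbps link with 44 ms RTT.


BDP = bandwidth * RTT
= 10000 Mbps * 44 ms
= 10000 * 1e6 * 44 / 1000 bits
= 440000000 bits
= 55000000 bytes
= 53710.9375 KB
BDP = 440000000 bits (55000000 bytes)


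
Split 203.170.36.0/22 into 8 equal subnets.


New prefix = 22 + 3 = 25
Each subnet has 128 addresses
  203.170.36.0/25
  203.170.36.128/25
  203.170.37.0/25
  203.170.37.128/25
  203.170.38.0/25
  203.170.38.128/25
  203.170.39.0/25
  203.170.39.128/25
Subnets: 203.170.36.0/25, 203.170.36.128/25, 203.170.37.0/25, 203.170.37.128/25, 203.170.38.0/25, 203.170.38.128/25, 203.170.39.0/25, 203.170.39.128/25


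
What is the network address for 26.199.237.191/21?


IP:   00011010.11000111.11101101.10111111
Mask: 11111111.11111111.11111000.00000000
AND operation:
Net:  00011010.11000111.11101000.00000000
Network: 26.199.232.0/21


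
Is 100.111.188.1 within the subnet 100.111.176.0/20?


Subnet network: 100.111.176.0
Test IP AND mask: 100.111.176.0
Yes, 100.111.188.1 is in 100.111.176.0/20


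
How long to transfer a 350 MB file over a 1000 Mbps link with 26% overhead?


Effective throughput = 1000 * (1 - 26/100) = 740 Mbps
File size in Mb = 350 * 8 = 2800 Mb
Time = 2800 / 740
Time = 3.7838 seconds


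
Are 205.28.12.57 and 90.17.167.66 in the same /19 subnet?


Mask: 255.255.224.0
205.28.12.57 AND mask = 205.28.0.0
90.17.167.66 AND mask = 90.17.160.0
No, different subnets (205.28.0.0 vs 90.17.160.0)


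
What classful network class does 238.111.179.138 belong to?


First octet: 238
Binary: 11101110
1110xxxx -> Class D (224-239)
Class D (multicast), default mask N/A


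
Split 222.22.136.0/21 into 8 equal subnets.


New prefix = 21 + 3 = 24
Each subnet has 256 addresses
  222.22.136.0/24
  222.22.137.0/24
  222.22.138.0/24
  222.22.139.0/24
  222.22.140.0/24
  222.22.141.0/24
  222.22.142.0/24
  222.22.143.0/24
Subnets: 222.22.136.0/24, 222.22.137.0/24, 222.22.138.0/24, 222.22.139.0/24, 222.22.140.0/24, 222.22.141.0/24, 222.22.142.0/24, 222.22.143.0/24


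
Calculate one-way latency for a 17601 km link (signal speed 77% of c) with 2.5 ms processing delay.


Speed = 0.77 * 3e5 km/s = 231000 km/s
Propagation delay = 17601 / 231000 = 0.0762 s = 76.1948 ms
Processing delay = 2.5 ms
Total one-way latency = 78.6948 ms


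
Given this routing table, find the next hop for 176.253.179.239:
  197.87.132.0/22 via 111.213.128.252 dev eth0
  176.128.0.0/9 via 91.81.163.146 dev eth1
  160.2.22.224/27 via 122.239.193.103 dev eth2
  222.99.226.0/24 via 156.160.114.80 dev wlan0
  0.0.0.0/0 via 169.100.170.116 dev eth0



Longest prefix match for 176.253.179.239:
  /22 197.87.132.0: no
  /9 176.128.0.0: MATCH
  /27 160.2.22.224: no
  /24 222.99.226.0: no
  /0 0.0.0.0: MATCH
Selected: next-hop 91.81.163.146 via eth1 (matched /9)


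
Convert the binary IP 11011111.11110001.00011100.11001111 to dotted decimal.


11011111 = 223
11110001 = 241
00011100 = 28
11001111 = 207
IP: 223.241.28.207


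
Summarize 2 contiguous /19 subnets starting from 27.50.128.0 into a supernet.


Original prefix: /19
Number of subnets: 2 = 2^1
New prefix = 19 - 1 = 18
Supernet: 27.50.128.0/18


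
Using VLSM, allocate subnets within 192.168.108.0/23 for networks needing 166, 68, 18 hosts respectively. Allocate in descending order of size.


166 hosts -> /24 (254 usable): 192.168.108.0/24
68 hosts -> /25 (126 usable): 192.168.109.0/25
18 hosts -> /27 (30 usable): 192.168.109.128/27
Allocation: 192.168.108.0/24 (166 hosts, 254 usable); 192.168.109.0/25 (68 hosts, 126 usable); 192.168.109.128/27 (18 hosts, 30 usable)


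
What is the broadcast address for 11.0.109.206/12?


Network: 11.0.0.0/12
Host bits = 20
Set all host bits to 1:
Broadcast: 11.15.255.255


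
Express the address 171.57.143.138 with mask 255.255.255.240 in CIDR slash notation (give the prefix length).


Binary: 11111111.11111111.11111111.11110000
Count leading 1s
Prefix: /28


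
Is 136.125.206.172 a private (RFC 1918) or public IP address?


RFC 1918 private ranges:
  10.0.0.0/8 (10.0.0.0 - 10.255.255.255)
  172.16.0.0/12 (172.16.0.0 - 172.31.255.255)
  192.168.0.0/16 (192.168.0.0 - 192.168.255.255)
Public (not in any RFC 1918 range)


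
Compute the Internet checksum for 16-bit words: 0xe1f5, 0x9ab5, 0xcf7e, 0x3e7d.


Sum all words (with carry folding):
+ 0xe1f5 = 0xe1f5
+ 0x9ab5 = 0x7cab
+ 0xcf7e = 0x4c2a
+ 0x3e7d = 0x8aa7
One's complement: ~0x8aa7
Checksum = 0x7558


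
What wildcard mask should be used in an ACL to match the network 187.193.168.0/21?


Subnet mask: 255.255.248.0
Wildcard = 255.255.255.255 - subnet mask
255 - 255 = 0
255 - 255 = 0
255 - 248 = 7
255 - 0 = 255
Wildcard: 0.0.7.255


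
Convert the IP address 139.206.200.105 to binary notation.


139 = 10001011
206 = 11001110
200 = 11001000
105 = 01101001
Binary: 10001011.11001110.11001000.01101001


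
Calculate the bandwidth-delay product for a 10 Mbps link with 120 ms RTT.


BDP = bandwidth * RTT
= 10 Mbps * 120 ms
= 10 * 1e6 * 120 / 1000 bits
= 1200000 bits
= 150000 bytes
= 146.4844 KB
BDP = 1200000 bits (150000 bytes)


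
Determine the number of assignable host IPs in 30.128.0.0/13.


Host bits = 32 - 13 = 19
Total addresses = 2^19 = 524288
Usable = total - 2 (network and broadcast)
Usable hosts: 524286


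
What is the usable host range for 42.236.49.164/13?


Network: 42.232.0.0
Broadcast: 42.239.255.255
First usable = network + 1
Last usable = broadcast - 1
Range: 42.232.0.1 to 42.239.255.254


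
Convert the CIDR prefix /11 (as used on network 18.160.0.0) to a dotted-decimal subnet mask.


/11 means 11 network bits, 21 host bits
Binary: 11111111111000000000000000000000
Mask: 255.224.0.0


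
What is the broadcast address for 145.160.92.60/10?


Network: 145.128.0.0/10
Host bits = 22
Set all host bits to 1:
Broadcast: 145.191.255.255


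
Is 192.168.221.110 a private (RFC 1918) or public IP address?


RFC 1918 private ranges:
  10.0.0.0/8 (10.0.0.0 - 10.255.255.255)
  172.16.0.0/12 (172.16.0.0 - 172.31.255.255)
  192.168.0.0/16 (192.168.0.0 - 192.168.255.255)
Private (in 192.168.0.0/16)


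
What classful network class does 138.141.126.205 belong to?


First octet: 138
Binary: 10001010
10xxxxxx -> Class B (128-191)
Class B, default mask 255.255.0.0 (/16)


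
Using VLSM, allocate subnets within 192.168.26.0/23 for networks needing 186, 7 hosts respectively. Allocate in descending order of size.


186 hosts -> /24 (254 usable): 192.168.26.0/24
7 hosts -> /28 (14 usable): 192.168.27.0/28
Allocation: 192.168.26.0/24 (186 hosts, 254 usable); 192.168.27.0/28 (7 hosts, 14 usable)


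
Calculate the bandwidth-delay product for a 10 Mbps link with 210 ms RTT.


BDP = bandwidth * RTT
= 10 Mbps * 210 ms
= 10 * 1e6 * 210 / 1000 bits
= 2100000 bits
= 262500 bytes
= 256.3477 KB
BDP = 2100000 bits (262500 bytes)


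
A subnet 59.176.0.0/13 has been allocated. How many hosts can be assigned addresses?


Host bits = 32 - 13 = 19
Total addresses = 2^19 = 524288
Usable = total - 2 (network and broadcast)
Usable hosts: 524286


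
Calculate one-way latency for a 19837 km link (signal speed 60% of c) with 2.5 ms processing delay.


Speed = 0.6 * 3e5 km/s = 180000 km/s
Propagation delay = 19837 / 180000 = 0.1102 s = 110.2056 ms
Processing delay = 2.5 ms
Total one-way latency = 112.7056 ms


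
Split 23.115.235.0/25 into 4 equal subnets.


New prefix = 25 + 2 = 27
Each subnet has 32 addresses
  23.115.235.0/27
  23.115.235.32/27
  23.115.235.64/27
  23.115.235.96/27
Subnets: 23.115.235.0/27, 23.115.235.32/27, 23.115.235.64/27, 23.115.235.96/27


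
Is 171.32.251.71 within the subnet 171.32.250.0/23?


Subnet network: 171.32.250.0
Test IP AND mask: 171.32.250.0
Yes, 171.32.251.71 is in 171.32.250.0/23


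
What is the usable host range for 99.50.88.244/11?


Network: 99.32.0.0
Broadcast: 99.63.255.255
First usable = network + 1
Last usable = broadcast - 1
Range: 99.32.0.1 to 99.63.255.254


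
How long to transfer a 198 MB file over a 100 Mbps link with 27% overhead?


Effective throughput = 100 * (1 - 27/100) = 73 Mbps
File size in Mb = 198 * 8 = 1584 Mb
Time = 1584 / 73
Time = 21.6986 seconds


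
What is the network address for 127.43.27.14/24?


IP:   01111111.00101011.00011011.00001110
Mask: 11111111.11111111.11111111.00000000
AND operation:
Net:  01111111.00101011.00011011.00000000
Network: 127.43.27.0/24


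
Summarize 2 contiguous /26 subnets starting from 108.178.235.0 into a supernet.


Original prefix: /26
Number of subnets: 2 = 2^1
New prefix = 26 - 1 = 25
Supernet: 108.178.235.0/25


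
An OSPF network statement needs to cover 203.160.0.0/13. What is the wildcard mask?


Subnet mask: 255.248.0.0
Wildcard = 255.255.255.255 - subnet mask
255 - 255 = 0
255 - 248 = 7
255 - 0 = 255
255 - 0 = 255
Wildcard: 0.7.255.255


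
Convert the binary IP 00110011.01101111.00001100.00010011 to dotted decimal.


00110011 = 51
01101111 = 111
00001100 = 12
00010011 = 19
IP: 51.111.12.19


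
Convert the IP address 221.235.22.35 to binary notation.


221 = 11011101
235 = 11101011
22 = 00010110
35 = 00100011
Binary: 11011101.11101011.00010110.00100011


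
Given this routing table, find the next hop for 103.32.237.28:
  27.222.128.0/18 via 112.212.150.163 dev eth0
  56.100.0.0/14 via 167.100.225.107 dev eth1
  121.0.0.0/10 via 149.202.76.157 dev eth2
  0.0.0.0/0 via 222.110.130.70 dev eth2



Longest prefix match for 103.32.237.28:
  /18 27.222.128.0: no
  /14 56.100.0.0: no
  /10 121.0.0.0: no
  /0 0.0.0.0: MATCH
Selected: next-hop 222.110.130.70 via eth2 (matched /0)


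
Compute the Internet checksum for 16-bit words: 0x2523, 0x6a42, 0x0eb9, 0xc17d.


Sum all words (with carry folding):
+ 0x2523 = 0x2523
+ 0x6a42 = 0x8f65
+ 0x0eb9 = 0x9e1e
+ 0xc17d = 0x5f9c
One's complement: ~0x5f9c
Checksum = 0xa063


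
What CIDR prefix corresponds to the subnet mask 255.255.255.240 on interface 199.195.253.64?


Binary: 11111111.11111111.11111111.11110000
Count leading 1s
Prefix: /28


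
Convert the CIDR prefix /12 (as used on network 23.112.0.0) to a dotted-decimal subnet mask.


/12 means 12 network bits, 20 host bits
Binary: 11111111111100000000000000000000
Mask: 255.240.0.0


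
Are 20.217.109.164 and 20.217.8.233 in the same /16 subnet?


Mask: 255.255.0.0
20.217.109.164 AND mask = 20.217.0.0
20.217.8.233 AND mask = 20.217.0.0
Yes, same subnet (20.217.0.0)


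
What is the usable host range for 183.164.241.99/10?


Network: 183.128.0.0
Broadcast: 183.191.255.255
First usable = network + 1
Last usable = broadcast - 1
Range: 183.128.0.1 to 183.191.255.254


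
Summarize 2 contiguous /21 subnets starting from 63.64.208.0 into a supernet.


Original prefix: /21
Number of subnets: 2 = 2^1
New prefix = 21 - 1 = 20
Supernet: 63.64.208.0/20


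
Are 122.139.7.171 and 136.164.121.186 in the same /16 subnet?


Mask: 255.255.0.0
122.139.7.171 AND mask = 122.139.0.0
136.164.121.186 AND mask = 136.164.0.0
No, different subnets (122.139.0.0 vs 136.164.0.0)


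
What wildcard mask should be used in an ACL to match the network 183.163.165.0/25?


Subnet mask: 255.255.255.128
Wildcard = 255.255.255.255 - subnet mask
255 - 255 = 0
255 - 255 = 0
255 - 255 = 0
255 - 128 = 127
Wildcard: 0.0.0.127


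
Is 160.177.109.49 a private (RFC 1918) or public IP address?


RFC 1918 private ranges:
  10.0.0.0/8 (10.0.0.0 - 10.255.255.255)
  172.16.0.0/12 (172.16.0.0 - 172.31.255.255)
  192.168.0.0/16 (192.168.0.0 - 192.168.255.255)
Public (not in any RFC 1918 range)


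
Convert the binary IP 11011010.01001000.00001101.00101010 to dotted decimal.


11011010 = 218
01001000 = 72
00001101 = 13
00101010 = 42
IP: 218.72.13.42


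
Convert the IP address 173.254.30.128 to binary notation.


173 = 10101101
254 = 11111110
30 = 00011110
128 = 10000000
Binary: 10101101.11111110.00011110.10000000


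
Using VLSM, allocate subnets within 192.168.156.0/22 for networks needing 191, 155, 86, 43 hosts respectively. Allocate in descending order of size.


191 hosts -> /24 (254 usable): 192.168.156.0/24
155 hosts -> /24 (254 usable): 192.168.157.0/24
86 hosts -> /25 (126 usable): 192.168.158.0/25
43 hosts -> /26 (62 usable): 192.168.158.128/26
Allocation: 192.168.156.0/24 (191 hosts, 254 usable); 192.168.157.0/24 (155 hosts, 254 usable); 192.168.158.0/25 (86 hosts, 126 usable); 192.168.158.128/26 (43 hosts, 62 usable)


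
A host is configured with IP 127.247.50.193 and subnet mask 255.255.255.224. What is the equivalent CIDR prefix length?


Binary: 11111111.11111111.11111111.11100000
Count leading 1s
Prefix: /27


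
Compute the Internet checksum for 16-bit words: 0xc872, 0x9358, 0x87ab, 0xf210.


Sum all words (with carry folding):
+ 0xc872 = 0xc872
+ 0x9358 = 0x5bcb
+ 0x87ab = 0xe376
+ 0xf210 = 0xd587
One's complement: ~0xd587
Checksum = 0x2a78


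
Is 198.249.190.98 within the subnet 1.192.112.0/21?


Subnet network: 1.192.112.0
Test IP AND mask: 198.249.184.0
No, 198.249.190.98 is not in 1.192.112.0/21


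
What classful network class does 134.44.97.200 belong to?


First octet: 134
Binary: 10000110
10xxxxxx -> Class B (128-191)
Class B, default mask 255.255.0.0 (/16)


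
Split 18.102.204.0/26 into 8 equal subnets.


New prefix = 26 + 3 = 29
Each subnet has 8 addresses
  18.102.204.0/29
  18.102.204.8/29
  18.102.204.16/29
  18.102.204.24/29
  18.102.204.32/29
  18.102.204.40/29
  18.102.204.48/29
  18.102.204.56/29
Subnets: 18.102.204.0/29, 18.102.204.8/29, 18.102.204.16/29, 18.102.204.24/29, 18.102.204.32/29, 18.102.204.40/29, 18.102.204.48/29, 18.102.204.56/29


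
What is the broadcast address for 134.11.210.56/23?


Network: 134.11.210.0/23
Host bits = 9
Set all host bits to 1:
Broadcast: 134.11.211.255


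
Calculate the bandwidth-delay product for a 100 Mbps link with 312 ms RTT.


BDP = bandwidth * RTT
= 100 Mbps * 312 ms
= 100 * 1e6 * 312 / 1000 bits
= 31200000 bits
= 3900000 bytes
= 3808.5938 KB
BDP = 31200000 bits (3900000 bytes)


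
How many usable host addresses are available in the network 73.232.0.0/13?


Host bits = 32 - 13 = 19
Total addresses = 2^19 = 524288
Usable = total - 2 (network and broadcast)
Usable hosts: 524286


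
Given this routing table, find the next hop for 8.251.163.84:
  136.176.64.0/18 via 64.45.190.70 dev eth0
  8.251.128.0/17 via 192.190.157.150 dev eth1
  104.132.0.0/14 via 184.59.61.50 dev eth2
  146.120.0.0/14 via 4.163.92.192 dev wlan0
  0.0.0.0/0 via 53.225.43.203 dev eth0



Longest prefix match for 8.251.163.84:
  /18 136.176.64.0: no
  /17 8.251.128.0: MATCH
  /14 104.132.0.0: no
  /14 146.120.0.0: no
  /0 0.0.0.0: MATCH
Selected: next-hop 192.190.157.150 via eth1 (matched /17)


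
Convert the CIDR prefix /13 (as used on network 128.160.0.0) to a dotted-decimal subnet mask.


/13 means 13 network bits, 19 host bits
Binary: 11111111111110000000000000000000
Mask: 255.248.0.0


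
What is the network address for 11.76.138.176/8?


IP:   00001011.01001100.10001010.10110000
Mask: 11111111.00000000.00000000.00000000
AND operation:
Net:  00001011.00000000.00000000.00000000
Network: 11.0.0.0/8


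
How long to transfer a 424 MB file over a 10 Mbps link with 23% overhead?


Effective throughput = 10 * (1 - 23/100) = 7.7 Mbps
File size in Mb = 424 * 8 = 3392 Mb
Time = 3392 / 7.7
Time = 440.5195 seconds


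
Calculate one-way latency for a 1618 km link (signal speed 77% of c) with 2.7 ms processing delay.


Speed = 0.77 * 3e5 km/s = 231000 km/s
Propagation delay = 1618 / 231000 = 0.007 s = 7.0043 ms
Processing delay = 2.7 ms
Total one-way latency = 9.7043 ms


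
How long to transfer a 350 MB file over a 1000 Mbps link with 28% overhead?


Effective throughput = 1000 * (1 - 28/100) = 720 Mbps
File size in Mb = 350 * 8 = 2800 Mb
Time = 2800 / 720
Time = 3.8889 seconds


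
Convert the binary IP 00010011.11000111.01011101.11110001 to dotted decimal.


00010011 = 19
11000111 = 199
01011101 = 93
11110001 = 241
IP: 19.199.93.241


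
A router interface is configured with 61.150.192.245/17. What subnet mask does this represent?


/17 means 17 network bits, 15 host bits
Binary: 11111111111111111000000000000000
Mask: 255.255.128.0


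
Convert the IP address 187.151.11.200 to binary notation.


187 = 10111011
151 = 10010111
11 = 00001011
200 = 11001000
Binary: 10111011.10010111.00001011.11001000


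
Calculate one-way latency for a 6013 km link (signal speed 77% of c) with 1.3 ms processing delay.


Speed = 0.77 * 3e5 km/s = 231000 km/s
Propagation delay = 6013 / 231000 = 0.026 s = 26.0303 ms
Processing delay = 1.3 ms
Total one-way latency = 27.3303 ms


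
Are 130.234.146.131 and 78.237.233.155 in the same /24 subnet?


Mask: 255.255.255.0
130.234.146.131 AND mask = 130.234.146.0
78.237.233.155 AND mask = 78.237.233.0
No, different subnets (130.234.146.0 vs 78.237.233.0)


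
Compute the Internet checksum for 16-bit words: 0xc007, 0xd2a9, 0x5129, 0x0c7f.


Sum all words (with carry folding):
+ 0xc007 = 0xc007
+ 0xd2a9 = 0x92b1
+ 0x5129 = 0xe3da
+ 0x0c7f = 0xf059
One's complement: ~0xf059
Checksum = 0x0fa6


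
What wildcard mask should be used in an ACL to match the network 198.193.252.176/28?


Subnet mask: 255.255.255.240
Wildcard = 255.255.255.255 - subnet mask
255 - 255 = 0
255 - 255 = 0
255 - 255 = 0
255 - 240 = 15
Wildcard: 0.0.0.15


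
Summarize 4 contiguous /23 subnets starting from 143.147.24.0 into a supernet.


Original prefix: /23
Number of subnets: 4 = 2^2
New prefix = 23 - 2 = 21
Supernet: 143.147.24.0/21


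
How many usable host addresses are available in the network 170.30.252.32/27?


Host bits = 32 - 27 = 5
Total addresses = 2^5 = 32
Usable = total - 2 (network and broadcast)
Usable hosts: 30


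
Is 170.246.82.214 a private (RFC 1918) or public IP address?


RFC 1918 private ranges:
  10.0.0.0/8 (10.0.0.0 - 10.255.255.255)
  172.16.0.0/12 (172.16.0.0 - 172.31.255.255)
  192.168.0.0/16 (192.168.0.0 - 192.168.255.255)
Public (not in any RFC 1918 range)


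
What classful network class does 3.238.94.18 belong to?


First octet: 3
Binary: 00000011
0xxxxxxx -> Class A (1-126)
Class A, default mask 255.0.0.0 (/8)


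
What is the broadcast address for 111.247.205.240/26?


Network: 111.247.205.192/26
Host bits = 6
Set all host bits to 1:
Broadcast: 111.247.205.255


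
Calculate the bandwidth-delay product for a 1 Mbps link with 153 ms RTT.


BDP = bandwidth * RTT
= 1 Mbps * 153 ms
= 1 * 1e6 * 153 / 1000 bits
= 153000 bits
= 19125 bytes
= 18.6768 KB
BDP = 153000 bits (19125 bytes)


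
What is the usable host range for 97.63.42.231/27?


Network: 97.63.42.224
Broadcast: 97.63.42.255
First usable = network + 1
Last usable = broadcast - 1
Range: 97.63.42.225 to 97.63.42.254


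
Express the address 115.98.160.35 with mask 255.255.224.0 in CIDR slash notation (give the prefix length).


Binary: 11111111.11111111.11100000.00000000
Count leading 1s
Prefix: /19


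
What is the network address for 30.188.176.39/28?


IP:   00011110.10111100.10110000.00100111
Mask: 11111111.11111111.11111111.11110000
AND operation:
Net:  00011110.10111100.10110000.00100000
Network: 30.188.176.32/28


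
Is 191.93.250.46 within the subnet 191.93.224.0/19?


Subnet network: 191.93.224.0
Test IP AND mask: 191.93.224.0
Yes, 191.93.250.46 is in 191.93.224.0/19


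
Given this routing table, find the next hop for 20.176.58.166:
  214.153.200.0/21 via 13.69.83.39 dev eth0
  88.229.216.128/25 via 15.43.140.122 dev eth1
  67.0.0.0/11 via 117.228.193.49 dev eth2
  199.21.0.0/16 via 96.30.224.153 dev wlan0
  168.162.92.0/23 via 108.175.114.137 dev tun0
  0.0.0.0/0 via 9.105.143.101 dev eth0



Longest prefix match for 20.176.58.166:
  /21 214.153.200.0: no
  /25 88.229.216.128: no
  /11 67.0.0.0: no
  /16 199.21.0.0: no
  /23 168.162.92.0: no
  /0 0.0.0.0: MATCH
Selected: next-hop 9.105.143.101 via eth0 (matched /0)


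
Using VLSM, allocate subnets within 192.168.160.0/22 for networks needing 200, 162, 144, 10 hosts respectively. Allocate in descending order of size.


200 hosts -> /24 (254 usable): 192.168.160.0/24
162 hosts -> /24 (254 usable): 192.168.161.0/24
144 hosts -> /24 (254 usable): 192.168.162.0/24
10 hosts -> /28 (14 usable): 192.168.163.0/28
Allocation: 192.168.160.0/24 (200 hosts, 254 usable); 192.168.161.0/24 (162 hosts, 254 usable); 192.168.162.0/24 (144 hosts, 254 usable); 192.168.163.0/28 (10 hosts, 14 usable)


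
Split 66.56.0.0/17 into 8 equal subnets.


New prefix = 17 + 3 = 20
Each subnet has 4096 addresses
  66.56.0.0/20
  66.56.16.0/20
  66.56.32.0/20
  66.56.48.0/20
  66.56.64.0/20
  66.56.80.0/20
  66.56.96.0/20
  66.56.112.0/20
Subnets: 66.56.0.0/20, 66.56.16.0/20, 66.56.32.0/20, 66.56.48.0/20, 66.56.64.0/20, 66.56.80.0/20, 66.56.96.0/20, 66.56.112.0/20


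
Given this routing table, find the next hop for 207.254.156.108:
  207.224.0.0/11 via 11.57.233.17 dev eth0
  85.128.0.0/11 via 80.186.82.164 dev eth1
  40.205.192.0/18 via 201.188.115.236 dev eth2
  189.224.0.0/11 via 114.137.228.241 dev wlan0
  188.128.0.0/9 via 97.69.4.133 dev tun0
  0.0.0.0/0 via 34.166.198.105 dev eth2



Longest prefix match for 207.254.156.108:
  /11 207.224.0.0: MATCH
  /11 85.128.0.0: no
  /18 40.205.192.0: no
  /11 189.224.0.0: no
  /9 188.128.0.0: no
  /0 0.0.0.0: MATCH
Selected: next-hop 11.57.233.17 via eth0 (matched /11)


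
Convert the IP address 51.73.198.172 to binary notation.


51 = 00110011
73 = 01001001
198 = 11000110
172 = 10101100
Binary: 00110011.01001001.11000110.10101100


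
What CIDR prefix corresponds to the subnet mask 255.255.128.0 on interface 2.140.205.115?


Binary: 11111111.11111111.10000000.00000000
Count leading 1s
Prefix: /17


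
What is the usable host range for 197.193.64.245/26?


Network: 197.193.64.192
Broadcast: 197.193.64.255
First usable = network + 1
Last usable = broadcast - 1
Range: 197.193.64.193 to 197.193.64.254


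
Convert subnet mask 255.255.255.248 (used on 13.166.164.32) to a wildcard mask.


Subnet mask: 255.255.255.248
Wildcard = 255.255.255.255 - subnet mask
255 - 255 = 0
255 - 255 = 0
255 - 255 = 0
255 - 248 = 7
Wildcard: 0.0.0.7


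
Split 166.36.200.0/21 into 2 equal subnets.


New prefix = 21 + 1 = 22
Each subnet has 1024 addresses
  166.36.200.0/22
  166.36.204.0/22
Subnets: 166.36.200.0/22, 166.36.204.0/22


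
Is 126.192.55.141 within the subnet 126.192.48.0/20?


Subnet network: 126.192.48.0
Test IP AND mask: 126.192.48.0
Yes, 126.192.55.141 is in 126.192.48.0/20


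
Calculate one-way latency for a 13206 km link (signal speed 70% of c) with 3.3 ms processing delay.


Speed = 0.7 * 3e5 km/s = 210000 km/s
Propagation delay = 13206 / 210000 = 0.0629 s = 62.8857 ms
Processing delay = 3.3 ms
Total one-way latency = 66.1857 ms


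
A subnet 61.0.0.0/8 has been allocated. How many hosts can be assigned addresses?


Host bits = 32 - 8 = 24
Total addresses = 2^24 = 16777216
Usable = total - 2 (network and broadcast)
Usable hosts: 16777214


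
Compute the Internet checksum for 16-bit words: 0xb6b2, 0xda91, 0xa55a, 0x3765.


Sum all words (with carry folding):
+ 0xb6b2 = 0xb6b2
+ 0xda91 = 0x9144
+ 0xa55a = 0x369f
+ 0x3765 = 0x6e04
One's complement: ~0x6e04
Checksum = 0x91fb


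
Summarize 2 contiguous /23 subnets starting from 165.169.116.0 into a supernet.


Original prefix: /23
Number of subnets: 2 = 2^1
New prefix = 23 - 1 = 22
Supernet: 165.169.116.0/22


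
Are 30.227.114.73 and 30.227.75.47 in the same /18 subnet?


Mask: 255.255.192.0
30.227.114.73 AND mask = 30.227.64.0
30.227.75.47 AND mask = 30.227.64.0
Yes, same subnet (30.227.64.0)


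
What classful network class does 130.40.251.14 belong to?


First octet: 130
Binary: 10000010
10xxxxxx -> Class B (128-191)
Class B, default mask 255.255.0.0 (/16)


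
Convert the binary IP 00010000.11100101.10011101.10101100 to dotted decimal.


00010000 = 16
11100101 = 229
10011101 = 157
10101100 = 172
IP: 16.229.157.172


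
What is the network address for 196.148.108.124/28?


IP:   11000100.10010100.01101100.01111100
Mask: 11111111.11111111.11111111.11110000
AND operation:
Net:  11000100.10010100.01101100.01110000
Network: 196.148.108.112/28


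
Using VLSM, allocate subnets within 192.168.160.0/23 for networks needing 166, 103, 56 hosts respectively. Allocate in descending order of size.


166 hosts -> /24 (254 usable): 192.168.160.0/24
103 hosts -> /25 (126 usable): 192.168.161.0/25
56 hosts -> /26 (62 usable): 192.168.161.128/26
Allocation: 192.168.160.0/24 (166 hosts, 254 usable); 192.168.161.0/25 (103 hosts, 126 usable); 192.168.161.128/26 (56 hosts, 62 usable)


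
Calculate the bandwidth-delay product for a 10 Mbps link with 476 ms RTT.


BDP = bandwidth * RTT
= 10 Mbps * 476 ms
= 10 * 1e6 * 476 / 1000 bits
= 4760000 bits
= 595000 bytes
= 581.0547 KB
BDP = 4760000 bits (595000 bytes)


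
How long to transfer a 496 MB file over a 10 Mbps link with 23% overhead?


Effective throughput = 10 * (1 - 23/100) = 7.7 Mbps
File size in Mb = 496 * 8 = 3968 Mb
Time = 3968 / 7.7
Time = 515.3247 seconds


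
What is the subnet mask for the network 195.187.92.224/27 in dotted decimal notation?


/27 means 27 network bits, 5 host bits
Binary: 11111111111111111111111111100000
Mask: 255.255.255.224


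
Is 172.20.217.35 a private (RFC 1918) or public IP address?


RFC 1918 private ranges:
  10.0.0.0/8 (10.0.0.0 - 10.255.255.255)
  172.16.0.0/12 (172.16.0.0 - 172.31.255.255)
  192.168.0.0/16 (192.168.0.0 - 192.168.255.255)
Private (in 172.16.0.0/12)


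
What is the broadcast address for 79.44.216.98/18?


Network: 79.44.192.0/18
Host bits = 14
Set all host bits to 1:
Broadcast: 79.44.255.255


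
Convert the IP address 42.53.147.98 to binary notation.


42 = 00101010
53 = 00110101
147 = 10010011
98 = 01100010
Binary: 00101010.00110101.10010011.01100010


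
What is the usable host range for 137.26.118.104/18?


Network: 137.26.64.0
Broadcast: 137.26.127.255
First usable = network + 1
Last usable = broadcast - 1
Range: 137.26.64.1 to 137.26.127.254


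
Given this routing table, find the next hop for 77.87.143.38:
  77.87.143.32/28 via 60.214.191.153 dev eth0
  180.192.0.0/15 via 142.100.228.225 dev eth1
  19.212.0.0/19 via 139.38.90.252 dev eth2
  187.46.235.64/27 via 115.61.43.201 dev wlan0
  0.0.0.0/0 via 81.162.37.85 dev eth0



Longest prefix match for 77.87.143.38:
  /28 77.87.143.32: MATCH
  /15 180.192.0.0: no
  /19 19.212.0.0: no
  /27 187.46.235.64: no
  /0 0.0.0.0: MATCH
Selected: next-hop 60.214.191.153 via eth0 (matched /28)


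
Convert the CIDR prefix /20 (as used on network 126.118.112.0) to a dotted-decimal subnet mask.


/20 means 20 network bits, 12 host bits
Binary: 11111111111111111111000000000000
Mask: 255.255.240.0


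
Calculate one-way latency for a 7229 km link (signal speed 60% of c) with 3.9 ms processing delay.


Speed = 0.6 * 3e5 km/s = 180000 km/s
Propagation delay = 7229 / 180000 = 0.0402 s = 40.1611 ms
Processing delay = 3.9 ms
Total one-way latency = 44.0611 ms


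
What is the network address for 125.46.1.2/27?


IP:   01111101.00101110.00000001.00000010
Mask: 11111111.11111111.11111111.11100000
AND operation:
Net:  01111101.00101110.00000001.00000000
Network: 125.46.1.0/27


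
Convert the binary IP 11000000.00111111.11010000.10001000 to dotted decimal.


11000000 = 192
00111111 = 63
11010000 = 208
10001000 = 136
IP: 192.63.208.136


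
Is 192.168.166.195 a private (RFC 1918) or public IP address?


RFC 1918 private ranges:
  10.0.0.0/8 (10.0.0.0 - 10.255.255.255)
  172.16.0.0/12 (172.16.0.0 - 172.31.255.255)
  192.168.0.0/16 (192.168.0.0 - 192.168.255.255)
Private (in 192.168.0.0/16)


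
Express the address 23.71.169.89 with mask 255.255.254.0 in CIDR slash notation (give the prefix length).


Binary: 11111111.11111111.11111110.00000000
Count leading 1s
Prefix: /23


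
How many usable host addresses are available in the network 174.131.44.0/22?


Host bits = 32 - 22 = 10
Total addresses = 2^10 = 1024
Usable = total - 2 (network and broadcast)
Usable hosts: 1022


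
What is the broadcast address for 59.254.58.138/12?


Network: 59.240.0.0/12
Host bits = 20
Set all host bits to 1:
Broadcast: 59.255.255.255


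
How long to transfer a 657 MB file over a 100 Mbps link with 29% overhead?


Effective throughput = 100 * (1 - 29/100) = 71 Mbps
File size in Mb = 657 * 8 = 5256 Mb
Time = 5256 / 71
Time = 74.0282 seconds


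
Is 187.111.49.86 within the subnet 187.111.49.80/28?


Subnet network: 187.111.49.80
Test IP AND mask: 187.111.49.80
Yes, 187.111.49.86 is in 187.111.49.80/28


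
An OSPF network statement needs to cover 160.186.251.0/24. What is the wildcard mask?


Subnet mask: 255.255.255.0
Wildcard = 255.255.255.255 - subnet mask
255 - 255 = 0
255 - 255 = 0
255 - 255 = 0
255 - 0 = 255
Wildcard: 0.0.0.255


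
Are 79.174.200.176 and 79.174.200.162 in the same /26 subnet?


Mask: 255.255.255.192
79.174.200.176 AND mask = 79.174.200.128
79.174.200.162 AND mask = 79.174.200.128
Yes, same subnet (79.174.200.128)


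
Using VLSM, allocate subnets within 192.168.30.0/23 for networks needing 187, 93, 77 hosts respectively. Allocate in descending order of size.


187 hosts -> /24 (254 usable): 192.168.30.0/24
93 hosts -> /25 (126 usable): 192.168.31.0/25
77 hosts -> /25 (126 usable): 192.168.31.128/25
Allocation: 192.168.30.0/24 (187 hosts, 254 usable); 192.168.31.0/25 (93 hosts, 126 usable); 192.168.31.128/25 (77 hosts, 126 usable)


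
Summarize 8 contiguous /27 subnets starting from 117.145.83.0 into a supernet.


Original prefix: /27
Number of subnets: 8 = 2^3
New prefix = 27 - 3 = 24
Supernet: 117.145.83.0/24


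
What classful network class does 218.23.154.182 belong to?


First octet: 218
Binary: 11011010
110xxxxx -> Class C (192-223)
Class C, default mask 255.255.255.0 (/24)


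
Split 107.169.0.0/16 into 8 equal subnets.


New prefix = 16 + 3 = 19
Each subnet has 8192 addresses
  107.169.0.0/19
  107.169.32.0/19
  107.169.64.0/19
  107.169.96.0/19
  107.169.128.0/19
  107.169.160.0/19
  107.169.192.0/19
  107.169.224.0/19
Subnets: 107.169.0.0/19, 107.169.32.0/19, 107.169.64.0/19, 107.169.96.0/19, 107.169.128.0/19, 107.169.160.0/19, 107.169.192.0/19, 107.169.224.0/19


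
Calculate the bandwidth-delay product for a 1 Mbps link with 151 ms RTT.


BDP = bandwidth * RTT
= 1 Mbps * 151 ms
= 1 * 1e6 * 151 / 1000 bits
= 151000 bits
= 18875 bytes
= 18.4326 KB
BDP = 151000 bits (18875 bytes)


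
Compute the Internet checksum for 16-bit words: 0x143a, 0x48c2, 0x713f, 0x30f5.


Sum all words (with carry folding):
+ 0x143a = 0x143a
+ 0x48c2 = 0x5cfc
+ 0x713f = 0xce3b
+ 0x30f5 = 0xff30
One's complement: ~0xff30
Checksum = 0x00cf


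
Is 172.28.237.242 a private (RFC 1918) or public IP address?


RFC 1918 private ranges:
  10.0.0.0/8 (10.0.0.0 - 10.255.255.255)
  172.16.0.0/12 (172.16.0.0 - 172.31.255.255)
  192.168.0.0/16 (192.168.0.0 - 192.168.255.255)
Private (in 172.16.0.0/12)


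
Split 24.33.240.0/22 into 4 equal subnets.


New prefix = 22 + 2 = 24
Each subnet has 256 addresses
  24.33.240.0/24
  24.33.241.0/24
  24.33.242.0/24
  24.33.243.0/24
Subnets: 24.33.240.0/24, 24.33.241.0/24, 24.33.242.0/24, 24.33.243.0/24
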